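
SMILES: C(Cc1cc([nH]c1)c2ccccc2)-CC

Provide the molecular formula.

Heavy atoms from the SMILES: 14 C, 1 N.
Implicit hydrogens by atom environment:
  7 × C (aromatic): 1 H each → 7
  3 × C: 2 H each → 6
  3 × C (aromatic): no H
  1 × C: 3 H
  1 × N (aromatic): 1 H
  Total hydrogens = 17.
Molecular formula: C14H17N

C14H17N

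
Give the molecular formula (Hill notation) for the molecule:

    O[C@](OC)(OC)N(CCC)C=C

Heavy atoms from the SMILES: 8 C, 1 N, 3 O.
Implicit hydrogens by atom environment:
  3 × C: 3 H each → 9
  3 × C: 2 H each → 6
  2 × O: no H
  1 × C: 1 H
  1 × C: no H
  1 × N: no H
  1 × O: 1 H
  Total hydrogens = 17.
Molecular formula: C8H17NO3

C8H17NO3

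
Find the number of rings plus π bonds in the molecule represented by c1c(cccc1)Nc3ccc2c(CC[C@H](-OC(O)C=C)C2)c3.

Molecular formula from the SMILES: C19H21NO2.
DoU = (2C + 2 + N − H − X)/2 = (2·19 + 2 + 1 − 21 − 0)/2 = 20/2 = 10.
(Structurally: 3 ring(s) + 7 π bond(s) = 10.)

10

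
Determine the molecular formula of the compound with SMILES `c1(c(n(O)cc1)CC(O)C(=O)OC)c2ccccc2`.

C14H15NO4

Heavy atoms from the SMILES: 14 C, 1 N, 4 O.
Implicit hydrogens by atom environment:
  7 × C (aromatic): 1 H each → 7
  3 × C (aromatic): no H
  2 × O: 1 H each → 2
  2 × O: no H
  1 × C: 3 H
  1 × C: 2 H
  1 × C: 1 H
  1 × C: no H
  1 × N (aromatic): no H
  Total hydrogens = 15.
Molecular formula: C14H15NO4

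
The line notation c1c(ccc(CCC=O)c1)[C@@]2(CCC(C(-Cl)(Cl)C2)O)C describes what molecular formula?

C16H20Cl2O2

Heavy atoms from the SMILES: 16 C, 2 Cl, 2 O.
Implicit hydrogens by atom environment:
  5 × C: 2 H each → 10
  4 × C (aromatic): 1 H each → 4
  2 × C: 1 H each → 2
  2 × C: no H
  2 × C (aromatic): no H
  2 × Cl: no H
  1 × C: 3 H
  1 × O: 1 H
  1 × O: no H
  Total hydrogens = 20.
Molecular formula: C16H20Cl2O2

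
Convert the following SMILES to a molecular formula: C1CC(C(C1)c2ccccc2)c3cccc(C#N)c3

C18H17N

Heavy atoms from the SMILES: 18 C, 1 N.
Implicit hydrogens by atom environment:
  9 × C (aromatic): 1 H each → 9
  3 × C: 2 H each → 6
  3 × C (aromatic): no H
  2 × C: 1 H each → 2
  1 × C: no H
  1 × N: no H
  Total hydrogens = 17.
Molecular formula: C18H17N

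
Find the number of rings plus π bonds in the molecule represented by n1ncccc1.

Molecular formula from the SMILES: C4H4N2.
DoU = (2C + 2 + N − H − X)/2 = (2·4 + 2 + 2 − 4 − 0)/2 = 8/2 = 4.
(Structurally: 1 ring(s) + 3 π bond(s) = 4.)

4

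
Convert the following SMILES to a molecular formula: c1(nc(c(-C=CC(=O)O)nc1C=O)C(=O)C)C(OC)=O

Heavy atoms from the SMILES: 12 C, 2 N, 6 O.
Implicit hydrogens by atom environment:
  5 × O: no H
  4 × C (aromatic): no H
  3 × C: 1 H each → 3
  3 × C: no H
  2 × C: 3 H each → 6
  2 × N (aromatic): no H
  1 × O: 1 H
  Total hydrogens = 10.
Molecular formula: C12H10N2O6

C12H10N2O6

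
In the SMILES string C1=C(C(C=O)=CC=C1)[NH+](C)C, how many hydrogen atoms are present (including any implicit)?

12

Hydrogens are implicit in SMILES; fill each atom to its normal valence:
  4 × C (aromatic): 1 H each → 4
  2 × C: 3 H each → 6
  2 × C (aromatic): no H
  1 × C: 1 H
  1 × N (charge +1): 1 H
  1 × O: no H
  Total hydrogens = 12.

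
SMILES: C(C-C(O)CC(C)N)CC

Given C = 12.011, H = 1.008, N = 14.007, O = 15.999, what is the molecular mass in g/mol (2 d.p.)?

145.25

Molecular formula: C8H19NO.
M = 8×12.011 + 19×1.008 + 1×14.007 + 1×15.999 = 145.25 g/mol.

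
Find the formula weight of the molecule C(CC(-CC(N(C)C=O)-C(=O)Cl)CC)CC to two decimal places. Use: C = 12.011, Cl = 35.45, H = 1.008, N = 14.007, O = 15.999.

247.76

Molecular formula: C12H22ClNO2.
M = 12×12.011 + 1×35.45 + 22×1.008 + 1×14.007 + 2×15.999 = 247.76 g/mol.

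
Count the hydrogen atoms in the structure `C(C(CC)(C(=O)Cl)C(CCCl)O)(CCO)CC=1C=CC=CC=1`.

Hydrogens are implicit in SMILES; fill each atom to its normal valence:
  6 × C: 2 H each → 12
  5 × C (aromatic): 1 H each → 5
  2 × C: 1 H each → 2
  2 × C: no H
  2 × Cl: no H
  2 × O: 1 H each → 2
  1 × C: 3 H
  1 × C (aromatic): no H
  1 × O: no H
  Total hydrogens = 24.

24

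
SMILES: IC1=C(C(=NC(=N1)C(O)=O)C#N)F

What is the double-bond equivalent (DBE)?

7

Molecular formula from the SMILES: C6HFIN3O2.
DoU = (2C + 2 + N − H − X)/2 = (2·6 + 2 + 3 − 1 − 2)/2 = 14/2 = 7.
(Structurally: 1 ring(s) + 6 π bond(s) = 7.)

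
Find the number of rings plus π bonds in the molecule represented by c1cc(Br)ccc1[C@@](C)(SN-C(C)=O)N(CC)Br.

Molecular formula from the SMILES: C12H16Br2N2OS.
DoU = (2C + 2 + N − H − X)/2 = (2·12 + 2 + 2 − 16 − 2)/2 = 10/2 = 5.
(Structurally: 1 ring(s) + 4 π bond(s) = 5.)

5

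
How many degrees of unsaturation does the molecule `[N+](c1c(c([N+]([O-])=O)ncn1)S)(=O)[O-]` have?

Molecular formula from the SMILES: C4H2N4O4S.
DoU = (2C + 2 + N − H − X)/2 = (2·4 + 2 + 4 − 2 − 0)/2 = 12/2 = 6.
(Structurally: 1 ring(s) + 5 π bond(s) = 6.)

6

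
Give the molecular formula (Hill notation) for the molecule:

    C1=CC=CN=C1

Heavy atoms from the SMILES: 5 C, 1 N.
Implicit hydrogens by atom environment:
  5 × C (aromatic): 1 H each → 5
  1 × N (aromatic): no H
  Total hydrogens = 5.
Molecular formula: C5H5N

C5H5N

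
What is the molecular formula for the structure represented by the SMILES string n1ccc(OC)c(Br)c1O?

Heavy atoms from the SMILES: 1 Br, 6 C, 1 N, 2 O.
Implicit hydrogens by atom environment:
  3 × C (aromatic): no H
  2 × C (aromatic): 1 H each → 2
  1 × Br: no H
  1 × C: 3 H
  1 × N (aromatic): no H
  1 × O: 1 H
  1 × O: no H
  Total hydrogens = 6.
Molecular formula: C6H6BrNO2

C6H6BrNO2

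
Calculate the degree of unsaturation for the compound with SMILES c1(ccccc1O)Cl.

Molecular formula from the SMILES: C6H5ClO.
DoU = (2C + 2 + N − H − X)/2 = (2·6 + 2 + 0 − 5 − 1)/2 = 8/2 = 4.
(Structurally: 1 ring(s) + 3 π bond(s) = 4.)

4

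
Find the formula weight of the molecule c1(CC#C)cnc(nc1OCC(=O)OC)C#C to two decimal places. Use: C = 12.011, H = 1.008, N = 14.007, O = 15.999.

Molecular formula: C12H10N2O3.
M = 12×12.011 + 10×1.008 + 2×14.007 + 3×15.999 = 230.22 g/mol.

230.22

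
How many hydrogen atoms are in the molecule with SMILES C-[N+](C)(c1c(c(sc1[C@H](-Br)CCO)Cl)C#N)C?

Hydrogens are implicit in SMILES; fill each atom to its normal valence:
  4 × C (aromatic): no H
  3 × C: 3 H each → 9
  2 × C: 2 H each → 4
  1 × Br: no H
  1 × C: 1 H
  1 × C: no H
  1 × Cl: no H
  1 × N: no H
  1 × N (charge +1): no H
  1 × O: 1 H
  1 × S (aromatic): no H
  Total hydrogens = 15.

15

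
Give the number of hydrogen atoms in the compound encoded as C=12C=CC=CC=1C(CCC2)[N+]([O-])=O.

Hydrogens are implicit in SMILES; fill each atom to its normal valence:
  4 × C (aromatic): 1 H each → 4
  3 × C: 2 H each → 6
  2 × C (aromatic): no H
  1 × C: 1 H
  1 × N (charge +1): no H
  1 × O: no H
  1 × O (charge -1): no H
  Total hydrogens = 11.

11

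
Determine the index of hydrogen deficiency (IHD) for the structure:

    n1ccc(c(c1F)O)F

Molecular formula from the SMILES: C5H3F2NO.
DoU = (2C + 2 + N − H − X)/2 = (2·5 + 2 + 1 − 3 − 2)/2 = 8/2 = 4.
(Structurally: 1 ring(s) + 3 π bond(s) = 4.)

4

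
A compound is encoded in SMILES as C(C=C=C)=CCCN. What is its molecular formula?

Heavy atoms from the SMILES: 7 C, 1 N.
Implicit hydrogens by atom environment:
  3 × C: 2 H each → 6
  3 × C: 1 H each → 3
  1 × C: no H
  1 × N: 2 H
  Total hydrogens = 11.
Molecular formula: C7H11N

C7H11N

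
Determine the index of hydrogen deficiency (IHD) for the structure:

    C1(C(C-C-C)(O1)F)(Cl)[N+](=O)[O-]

Molecular formula from the SMILES: C5H7ClFNO3.
DoU = (2C + 2 + N − H − X)/2 = (2·5 + 2 + 1 − 7 − 2)/2 = 4/2 = 2.
(Structurally: 1 ring(s) + 1 π bond(s) = 2.)

2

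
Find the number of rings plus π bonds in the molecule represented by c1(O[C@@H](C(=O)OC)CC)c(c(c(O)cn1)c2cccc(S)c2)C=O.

Molecular formula from the SMILES: C17H17NO5S.
DoU = (2C + 2 + N − H − X)/2 = (2·17 + 2 + 1 − 17 − 0)/2 = 20/2 = 10.
(Structurally: 2 ring(s) + 8 π bond(s) = 10.)

10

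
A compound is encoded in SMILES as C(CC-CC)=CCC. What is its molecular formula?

Heavy atoms from the SMILES: 8 C.
Implicit hydrogens by atom environment:
  4 × C: 2 H each → 8
  2 × C: 3 H each → 6
  2 × C: 1 H each → 2
  Total hydrogens = 16.
Molecular formula: C8H16

C8H16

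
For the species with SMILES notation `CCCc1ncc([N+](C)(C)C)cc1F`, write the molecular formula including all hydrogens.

C11H18FN2+

Heavy atoms from the SMILES: 11 C, 1 F, 2 N.
Implicit hydrogens by atom environment:
  4 × C: 3 H each → 12
  3 × C (aromatic): no H
  2 × C: 2 H each → 4
  2 × C (aromatic): 1 H each → 2
  1 × F: no H
  1 × N (aromatic): no H
  1 × N (charge +1): no H
  Total hydrogens = 18.
Net charge +1.
Molecular formula: C11H18FN2+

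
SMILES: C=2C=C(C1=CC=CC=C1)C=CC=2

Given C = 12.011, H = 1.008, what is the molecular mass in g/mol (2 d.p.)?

Molecular formula: C12H10.
M = 12×12.011 + 10×1.008 = 154.21 g/mol.

154.21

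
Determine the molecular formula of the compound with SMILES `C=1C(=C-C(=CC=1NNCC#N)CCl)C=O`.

C10H10ClN3O

Heavy atoms from the SMILES: 10 C, 1 Cl, 3 N, 1 O.
Implicit hydrogens by atom environment:
  3 × C (aromatic): 1 H each → 3
  3 × C (aromatic): no H
  2 × C: 2 H each → 4
  2 × N: 1 H each → 2
  1 × C: 1 H
  1 × C: no H
  1 × Cl: no H
  1 × N: no H
  1 × O: no H
  Total hydrogens = 10.
Molecular formula: C10H10ClN3O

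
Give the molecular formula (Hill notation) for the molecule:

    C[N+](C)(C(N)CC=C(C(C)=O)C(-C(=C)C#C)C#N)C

C15H22N3O+

Heavy atoms from the SMILES: 15 C, 3 N, 1 O.
Implicit hydrogens by atom environment:
  5 × C: no H
  4 × C: 3 H each → 12
  4 × C: 1 H each → 4
  2 × C: 2 H each → 4
  1 × N: 2 H
  1 × N (charge +1): no H
  1 × N: no H
  1 × O: no H
  Total hydrogens = 22.
Net charge +1.
Molecular formula: C15H22N3O+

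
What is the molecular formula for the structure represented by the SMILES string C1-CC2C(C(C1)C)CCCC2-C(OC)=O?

C13H22O2

Heavy atoms from the SMILES: 13 C, 2 O.
Implicit hydrogens by atom environment:
  6 × C: 2 H each → 12
  4 × C: 1 H each → 4
  2 × C: 3 H each → 6
  2 × O: no H
  1 × C: no H
  Total hydrogens = 22.
Molecular formula: C13H22O2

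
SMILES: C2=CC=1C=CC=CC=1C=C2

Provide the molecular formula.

Heavy atoms from the SMILES: 10 C.
Implicit hydrogens by atom environment:
  8 × C (aromatic): 1 H each → 8
  2 × C (aromatic): no H
  Total hydrogens = 8.
Molecular formula: C10H8

C10H8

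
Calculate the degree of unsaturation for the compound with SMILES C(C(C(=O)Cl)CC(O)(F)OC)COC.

Molecular formula from the SMILES: C8H14ClFO4.
DoU = (2C + 2 + N − H − X)/2 = (2·8 + 2 + 0 − 14 − 2)/2 = 2/2 = 1.
(Structurally: 0 ring(s) + 1 π bond(s) = 1.)

1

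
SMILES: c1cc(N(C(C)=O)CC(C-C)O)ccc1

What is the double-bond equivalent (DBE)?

5

Molecular formula from the SMILES: C12H17NO2.
DoU = (2C + 2 + N − H − X)/2 = (2·12 + 2 + 1 − 17 − 0)/2 = 10/2 = 5.
(Structurally: 1 ring(s) + 4 π bond(s) = 5.)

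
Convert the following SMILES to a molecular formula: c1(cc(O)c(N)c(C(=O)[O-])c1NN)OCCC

C10H14N3O4-

Heavy atoms from the SMILES: 10 C, 3 N, 4 O.
Implicit hydrogens by atom environment:
  5 × C (aromatic): no H
  2 × C: 2 H each → 4
  2 × N: 2 H each → 4
  2 × O: no H
  1 × C: 3 H
  1 × C (aromatic): 1 H
  1 × C: no H
  1 × N: 1 H
  1 × O: 1 H
  1 × O (charge -1): no H
  Total hydrogens = 14.
Net charge -1.
Molecular formula: C10H14N3O4-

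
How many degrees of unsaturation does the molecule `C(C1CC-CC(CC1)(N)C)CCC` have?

Molecular formula from the SMILES: C12H25N.
DoU = (2C + 2 + N − H − X)/2 = (2·12 + 2 + 1 − 25 − 0)/2 = 2/2 = 1.
(Structurally: 1 ring(s) + 0 π bond(s) = 1.)

1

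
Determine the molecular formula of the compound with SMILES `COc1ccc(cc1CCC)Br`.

C10H13BrO

Heavy atoms from the SMILES: 1 Br, 10 C, 1 O.
Implicit hydrogens by atom environment:
  3 × C (aromatic): 1 H each → 3
  3 × C (aromatic): no H
  2 × C: 3 H each → 6
  2 × C: 2 H each → 4
  1 × Br: no H
  1 × O: no H
  Total hydrogens = 13.
Molecular formula: C10H13BrO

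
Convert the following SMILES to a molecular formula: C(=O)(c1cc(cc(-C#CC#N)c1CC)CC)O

C14H13NO2

Heavy atoms from the SMILES: 14 C, 1 N, 2 O.
Implicit hydrogens by atom environment:
  4 × C (aromatic): no H
  4 × C: no H
  2 × C: 3 H each → 6
  2 × C: 2 H each → 4
  2 × C (aromatic): 1 H each → 2
  1 × N: no H
  1 × O: 1 H
  1 × O: no H
  Total hydrogens = 13.
Molecular formula: C14H13NO2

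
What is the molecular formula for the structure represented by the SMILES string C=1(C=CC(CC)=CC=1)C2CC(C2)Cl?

C12H15Cl

Heavy atoms from the SMILES: 12 C, 1 Cl.
Implicit hydrogens by atom environment:
  4 × C (aromatic): 1 H each → 4
  3 × C: 2 H each → 6
  2 × C: 1 H each → 2
  2 × C (aromatic): no H
  1 × C: 3 H
  1 × Cl: no H
  Total hydrogens = 15.
Molecular formula: C12H15Cl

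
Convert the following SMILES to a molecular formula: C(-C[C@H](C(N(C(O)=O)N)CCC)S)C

Heavy atoms from the SMILES: 9 C, 2 N, 2 O, 1 S.
Implicit hydrogens by atom environment:
  4 × C: 2 H each → 8
  2 × C: 3 H each → 6
  2 × C: 1 H each → 2
  1 × C: no H
  1 × N: 2 H
  1 × N: no H
  1 × O: 1 H
  1 × O: no H
  1 × S: 1 H
  Total hydrogens = 20.
Molecular formula: C9H20N2O2S

C9H20N2O2S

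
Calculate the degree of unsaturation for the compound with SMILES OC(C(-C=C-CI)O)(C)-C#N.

Molecular formula from the SMILES: C7H10INO2.
DoU = (2C + 2 + N − H − X)/2 = (2·7 + 2 + 1 − 10 − 1)/2 = 6/2 = 3.
(Structurally: 0 ring(s) + 3 π bond(s) = 3.)

3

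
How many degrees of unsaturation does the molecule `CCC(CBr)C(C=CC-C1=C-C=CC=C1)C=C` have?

6

Molecular formula from the SMILES: C16H21Br.
DoU = (2C + 2 + N − H − X)/2 = (2·16 + 2 + 0 − 21 − 1)/2 = 12/2 = 6.
(Structurally: 1 ring(s) + 5 π bond(s) = 6.)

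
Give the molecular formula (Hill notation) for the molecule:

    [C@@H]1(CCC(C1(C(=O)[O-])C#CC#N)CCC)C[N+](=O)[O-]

C13H15N2O4-

Heavy atoms from the SMILES: 13 C, 2 N, 4 O.
Implicit hydrogens by atom environment:
  5 × C: 2 H each → 10
  5 × C: no H
  2 × C: 1 H each → 2
  2 × O: no H
  2 × O (charge -1): no H
  1 × C: 3 H
  1 × N (charge +1): no H
  1 × N: no H
  Total hydrogens = 15.
Net charge -1.
Molecular formula: C13H15N2O4-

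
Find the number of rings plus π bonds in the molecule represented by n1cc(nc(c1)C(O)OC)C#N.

Molecular formula from the SMILES: C7H7N3O2.
DoU = (2C + 2 + N − H − X)/2 = (2·7 + 2 + 3 − 7 − 0)/2 = 12/2 = 6.
(Structurally: 1 ring(s) + 5 π bond(s) = 6.)

6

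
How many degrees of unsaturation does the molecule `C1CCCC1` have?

1

Molecular formula from the SMILES: C5H10.
DoU = (2C + 2 + N − H − X)/2 = (2·5 + 2 + 0 − 10 − 0)/2 = 2/2 = 1.
(Structurally: 1 ring(s) + 0 π bond(s) = 1.)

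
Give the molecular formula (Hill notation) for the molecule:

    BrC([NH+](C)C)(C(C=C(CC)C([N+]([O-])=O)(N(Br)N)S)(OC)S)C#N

C11H20Br2N5O3S2+

Heavy atoms from the SMILES: 2 Br, 11 C, 5 N, 3 O, 2 S.
Implicit hydrogens by atom environment:
  5 × C: no H
  4 × C: 3 H each → 12
  2 × Br: no H
  2 × N: no H
  2 × O: no H
  2 × S: 1 H each → 2
  1 × C: 2 H
  1 × C: 1 H
  1 × N: 2 H
  1 × N (charge +1): 1 H
  1 × N (charge +1): no H
  1 × O (charge -1): no H
  Total hydrogens = 20.
Net charge +1.
Molecular formula: C11H20Br2N5O3S2+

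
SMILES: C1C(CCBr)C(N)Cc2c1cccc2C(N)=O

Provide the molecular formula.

Heavy atoms from the SMILES: 1 Br, 13 C, 2 N, 1 O.
Implicit hydrogens by atom environment:
  4 × C: 2 H each → 8
  3 × C (aromatic): 1 H each → 3
  3 × C (aromatic): no H
  2 × C: 1 H each → 2
  2 × N: 2 H each → 4
  1 × Br: no H
  1 × C: no H
  1 × O: no H
  Total hydrogens = 17.
Molecular formula: C13H17BrN2O

C13H17BrN2O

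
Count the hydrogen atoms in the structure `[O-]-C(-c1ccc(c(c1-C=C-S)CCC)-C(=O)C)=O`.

15

Hydrogens are implicit in SMILES; fill each atom to its normal valence:
  4 × C (aromatic): no H
  2 × C: 3 H each → 6
  2 × C: 2 H each → 4
  2 × C (aromatic): 1 H each → 2
  2 × C: 1 H each → 2
  2 × C: no H
  2 × O: no H
  1 × O (charge -1): no H
  1 × S: 1 H
  Total hydrogens = 15.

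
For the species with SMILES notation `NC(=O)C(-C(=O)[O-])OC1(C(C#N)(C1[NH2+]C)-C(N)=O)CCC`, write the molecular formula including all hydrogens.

Heavy atoms from the SMILES: 12 C, 4 N, 5 O.
Implicit hydrogens by atom environment:
  6 × C: no H
  4 × O: no H
  2 × C: 3 H each → 6
  2 × C: 2 H each → 4
  2 × C: 1 H each → 2
  2 × N: 2 H each → 4
  1 × N (charge +1): 2 H
  1 × N: no H
  1 × O (charge -1): no H
  Total hydrogens = 18.
Molecular formula: C12H18N4O5

C12H18N4O5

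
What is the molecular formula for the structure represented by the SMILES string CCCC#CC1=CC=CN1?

Heavy atoms from the SMILES: 9 C, 1 N.
Implicit hydrogens by atom environment:
  3 × C (aromatic): 1 H each → 3
  2 × C: 2 H each → 4
  2 × C: no H
  1 × C: 3 H
  1 × C (aromatic): no H
  1 × N (aromatic): 1 H
  Total hydrogens = 11.
Molecular formula: C9H11N

C9H11N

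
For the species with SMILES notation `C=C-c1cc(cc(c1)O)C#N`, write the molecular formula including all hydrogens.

C9H7NO

Heavy atoms from the SMILES: 9 C, 1 N, 1 O.
Implicit hydrogens by atom environment:
  3 × C (aromatic): 1 H each → 3
  3 × C (aromatic): no H
  1 × C: 2 H
  1 × C: 1 H
  1 × C: no H
  1 × N: no H
  1 × O: 1 H
  Total hydrogens = 7.
Molecular formula: C9H7NO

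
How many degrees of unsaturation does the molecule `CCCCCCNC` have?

Molecular formula from the SMILES: C7H17N.
DoU = (2C + 2 + N − H − X)/2 = (2·7 + 2 + 1 − 17 − 0)/2 = 0/2 = 0.
(Structurally: 0 ring(s) + 0 π bond(s) = 0.)

0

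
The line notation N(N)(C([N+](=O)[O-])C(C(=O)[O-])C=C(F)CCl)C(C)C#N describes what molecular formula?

C9H11ClFN4O4-

Heavy atoms from the SMILES: 9 C, 1 Cl, 1 F, 4 N, 4 O.
Implicit hydrogens by atom environment:
  4 × C: 1 H each → 4
  3 × C: no H
  2 × N: no H
  2 × O: no H
  2 × O (charge -1): no H
  1 × C: 3 H
  1 × C: 2 H
  1 × Cl: no H
  1 × F: no H
  1 × N: 2 H
  1 × N (charge +1): no H
  Total hydrogens = 11.
Net charge -1.
Molecular formula: C9H11ClFN4O4-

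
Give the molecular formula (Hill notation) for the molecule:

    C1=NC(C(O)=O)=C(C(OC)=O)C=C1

Heavy atoms from the SMILES: 8 C, 1 N, 4 O.
Implicit hydrogens by atom environment:
  3 × C (aromatic): 1 H each → 3
  3 × O: no H
  2 × C (aromatic): no H
  2 × C: no H
  1 × C: 3 H
  1 × N (aromatic): no H
  1 × O: 1 H
  Total hydrogens = 7.
Molecular formula: C8H7NO4

C8H7NO4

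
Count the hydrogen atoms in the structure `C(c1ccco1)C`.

Hydrogens are implicit in SMILES; fill each atom to its normal valence:
  3 × C (aromatic): 1 H each → 3
  1 × C: 3 H
  1 × C: 2 H
  1 × C (aromatic): no H
  1 × O (aromatic): no H
  Total hydrogens = 8.

8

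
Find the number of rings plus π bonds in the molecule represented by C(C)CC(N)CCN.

Molecular formula from the SMILES: C6H16N2.
DoU = (2C + 2 + N − H − X)/2 = (2·6 + 2 + 2 − 16 − 0)/2 = 0/2 = 0.
(Structurally: 0 ring(s) + 0 π bond(s) = 0.)

0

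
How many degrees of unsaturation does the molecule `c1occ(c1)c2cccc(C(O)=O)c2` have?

Molecular formula from the SMILES: C11H8O3.
DoU = (2C + 2 + N − H − X)/2 = (2·11 + 2 + 0 − 8 − 0)/2 = 16/2 = 8.
(Structurally: 2 ring(s) + 6 π bond(s) = 8.)

8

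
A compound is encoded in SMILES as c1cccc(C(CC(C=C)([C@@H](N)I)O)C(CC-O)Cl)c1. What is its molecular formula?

C15H21ClINO2

Heavy atoms from the SMILES: 15 C, 1 Cl, 1 I, 1 N, 2 O.
Implicit hydrogens by atom environment:
  5 × C (aromatic): 1 H each → 5
  4 × C: 2 H each → 8
  4 × C: 1 H each → 4
  2 × O: 1 H each → 2
  1 × C: no H
  1 × C (aromatic): no H
  1 × Cl: no H
  1 × I: no H
  1 × N: 2 H
  Total hydrogens = 21.
Molecular formula: C15H21ClINO2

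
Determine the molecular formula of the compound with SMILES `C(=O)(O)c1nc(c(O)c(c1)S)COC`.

Heavy atoms from the SMILES: 8 C, 1 N, 4 O, 1 S.
Implicit hydrogens by atom environment:
  4 × C (aromatic): no H
  2 × O: 1 H each → 2
  2 × O: no H
  1 × C: 3 H
  1 × C: 2 H
  1 × C (aromatic): 1 H
  1 × C: no H
  1 × N (aromatic): no H
  1 × S: 1 H
  Total hydrogens = 9.
Molecular formula: C8H9NO4S

C8H9NO4S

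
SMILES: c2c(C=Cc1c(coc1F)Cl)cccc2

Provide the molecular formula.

C12H8ClFO

Heavy atoms from the SMILES: 12 C, 1 Cl, 1 F, 1 O.
Implicit hydrogens by atom environment:
  6 × C (aromatic): 1 H each → 6
  4 × C (aromatic): no H
  2 × C: 1 H each → 2
  1 × Cl: no H
  1 × F: no H
  1 × O (aromatic): no H
  Total hydrogens = 8.
Molecular formula: C12H8ClFO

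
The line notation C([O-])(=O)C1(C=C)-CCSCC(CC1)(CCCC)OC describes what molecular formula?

Heavy atoms from the SMILES: 15 C, 3 O, 1 S.
Implicit hydrogens by atom environment:
  9 × C: 2 H each → 18
  3 × C: no H
  2 × C: 3 H each → 6
  2 × O: no H
  1 × C: 1 H
  1 × O (charge -1): no H
  1 × S: no H
  Total hydrogens = 25.
Net charge -1.
Molecular formula: C15H25O3S-

C15H25O3S-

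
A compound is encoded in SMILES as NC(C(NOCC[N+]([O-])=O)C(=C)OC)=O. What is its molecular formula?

C7H13N3O5

Heavy atoms from the SMILES: 7 C, 3 N, 5 O.
Implicit hydrogens by atom environment:
  4 × O: no H
  3 × C: 2 H each → 6
  2 × C: no H
  1 × C: 3 H
  1 × C: 1 H
  1 × N: 2 H
  1 × N: 1 H
  1 × N (charge +1): no H
  1 × O (charge -1): no H
  Total hydrogens = 13.
Molecular formula: C7H13N3O5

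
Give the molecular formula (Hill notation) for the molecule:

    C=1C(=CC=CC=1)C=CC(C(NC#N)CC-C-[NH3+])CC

C16H24N3+

Heavy atoms from the SMILES: 16 C, 3 N.
Implicit hydrogens by atom environment:
  5 × C (aromatic): 1 H each → 5
  4 × C: 2 H each → 8
  4 × C: 1 H each → 4
  1 × C: 3 H
  1 × C: no H
  1 × C (aromatic): no H
  1 × N (charge +1): 3 H
  1 × N: 1 H
  1 × N: no H
  Total hydrogens = 24.
Net charge +1.
Molecular formula: C16H24N3+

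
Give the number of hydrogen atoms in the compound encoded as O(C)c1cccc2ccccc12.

10

Hydrogens are implicit in SMILES; fill each atom to its normal valence:
  7 × C (aromatic): 1 H each → 7
  3 × C (aromatic): no H
  1 × C: 3 H
  1 × O: no H
  Total hydrogens = 10.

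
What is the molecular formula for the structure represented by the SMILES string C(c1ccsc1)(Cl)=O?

Heavy atoms from the SMILES: 5 C, 1 Cl, 1 O, 1 S.
Implicit hydrogens by atom environment:
  3 × C (aromatic): 1 H each → 3
  1 × C (aromatic): no H
  1 × C: no H
  1 × Cl: no H
  1 × O: no H
  1 × S (aromatic): no H
  Total hydrogens = 3.
Molecular formula: C5H3ClOS

C5H3ClOS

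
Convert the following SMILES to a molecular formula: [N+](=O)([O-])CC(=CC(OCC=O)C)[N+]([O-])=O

Heavy atoms from the SMILES: 7 C, 2 N, 6 O.
Implicit hydrogens by atom environment:
  4 × O: no H
  3 × C: 1 H each → 3
  2 × C: 2 H each → 4
  2 × N (charge +1): no H
  2 × O (charge -1): no H
  1 × C: 3 H
  1 × C: no H
  Total hydrogens = 10.
Molecular formula: C7H10N2O6

C7H10N2O6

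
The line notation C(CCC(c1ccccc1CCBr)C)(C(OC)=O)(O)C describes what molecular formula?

Heavy atoms from the SMILES: 1 Br, 16 C, 3 O.
Implicit hydrogens by atom environment:
  4 × C: 2 H each → 8
  4 × C (aromatic): 1 H each → 4
  3 × C: 3 H each → 9
  2 × C: no H
  2 × C (aromatic): no H
  2 × O: no H
  1 × Br: no H
  1 × C: 1 H
  1 × O: 1 H
  Total hydrogens = 23.
Molecular formula: C16H23BrO3

C16H23BrO3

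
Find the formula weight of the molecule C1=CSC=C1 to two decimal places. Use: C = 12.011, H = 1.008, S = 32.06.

84.14

Molecular formula: C4H4S.
M = 4×12.011 + 4×1.008 + 1×32.06 = 84.14 g/mol.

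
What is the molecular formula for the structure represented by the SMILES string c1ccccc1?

C6H6

Heavy atoms from the SMILES: 6 C.
Implicit hydrogens by atom environment:
  6 × C (aromatic): 1 H each → 6
  Total hydrogens = 6.
Molecular formula: C6H6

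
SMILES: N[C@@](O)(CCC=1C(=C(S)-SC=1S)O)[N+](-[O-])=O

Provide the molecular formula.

C7H10N2O4S3

Heavy atoms from the SMILES: 7 C, 2 N, 4 O, 3 S.
Implicit hydrogens by atom environment:
  4 × C (aromatic): no H
  2 × C: 2 H each → 4
  2 × O: 1 H each → 2
  2 × S: 1 H each → 2
  1 × C: no H
  1 × N: 2 H
  1 × N (charge +1): no H
  1 × O: no H
  1 × O (charge -1): no H
  1 × S (aromatic): no H
  Total hydrogens = 10.
Molecular formula: C7H10N2O4S3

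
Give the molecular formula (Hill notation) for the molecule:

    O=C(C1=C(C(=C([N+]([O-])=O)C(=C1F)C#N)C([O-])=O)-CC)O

C11H6FN2O6-

Heavy atoms from the SMILES: 11 C, 1 F, 2 N, 6 O.
Implicit hydrogens by atom environment:
  6 × C (aromatic): no H
  3 × C: no H
  3 × O: no H
  2 × O (charge -1): no H
  1 × C: 3 H
  1 × C: 2 H
  1 × F: no H
  1 × N: no H
  1 × N (charge +1): no H
  1 × O: 1 H
  Total hydrogens = 6.
Net charge -1.
Molecular formula: C11H6FN2O6-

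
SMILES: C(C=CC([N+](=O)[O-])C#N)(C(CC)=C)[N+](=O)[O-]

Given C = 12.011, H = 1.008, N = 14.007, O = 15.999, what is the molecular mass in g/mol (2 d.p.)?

Molecular formula: C9H11N3O4.
M = 9×12.011 + 11×1.008 + 3×14.007 + 4×15.999 = 225.20 g/mol.

225.20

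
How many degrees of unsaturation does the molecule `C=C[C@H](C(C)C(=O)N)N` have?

2

Molecular formula from the SMILES: C6H12N2O.
DoU = (2C + 2 + N − H − X)/2 = (2·6 + 2 + 2 − 12 − 0)/2 = 4/2 = 2.
(Structurally: 0 ring(s) + 2 π bond(s) = 2.)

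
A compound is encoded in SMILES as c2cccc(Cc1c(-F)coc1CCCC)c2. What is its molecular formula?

Heavy atoms from the SMILES: 15 C, 1 F, 1 O.
Implicit hydrogens by atom environment:
  6 × C (aromatic): 1 H each → 6
  4 × C: 2 H each → 8
  4 × C (aromatic): no H
  1 × C: 3 H
  1 × F: no H
  1 × O (aromatic): no H
  Total hydrogens = 17.
Molecular formula: C15H17FO

C15H17FO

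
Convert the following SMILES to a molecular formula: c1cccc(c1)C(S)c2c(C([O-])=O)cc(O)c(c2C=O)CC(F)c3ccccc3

C23H18FO4S-

Heavy atoms from the SMILES: 23 C, 1 F, 4 O, 1 S.
Implicit hydrogens by atom environment:
  11 × C (aromatic): 1 H each → 11
  7 × C (aromatic): no H
  3 × C: 1 H each → 3
  2 × O: no H
  1 × C: 2 H
  1 × C: no H
  1 × F: no H
  1 × O: 1 H
  1 × O (charge -1): no H
  1 × S: 1 H
  Total hydrogens = 18.
Net charge -1.
Molecular formula: C23H18FO4S-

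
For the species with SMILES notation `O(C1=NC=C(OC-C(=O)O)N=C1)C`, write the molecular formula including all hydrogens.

C7H8N2O4

Heavy atoms from the SMILES: 7 C, 2 N, 4 O.
Implicit hydrogens by atom environment:
  3 × O: no H
  2 × C (aromatic): 1 H each → 2
  2 × C (aromatic): no H
  2 × N (aromatic): no H
  1 × C: 3 H
  1 × C: 2 H
  1 × C: no H
  1 × O: 1 H
  Total hydrogens = 8.
Molecular formula: C7H8N2O4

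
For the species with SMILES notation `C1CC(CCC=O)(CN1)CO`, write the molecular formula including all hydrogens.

C8H15NO2

Heavy atoms from the SMILES: 8 C, 1 N, 2 O.
Implicit hydrogens by atom environment:
  6 × C: 2 H each → 12
  1 × C: 1 H
  1 × C: no H
  1 × N: 1 H
  1 × O: 1 H
  1 × O: no H
  Total hydrogens = 15.
Molecular formula: C8H15NO2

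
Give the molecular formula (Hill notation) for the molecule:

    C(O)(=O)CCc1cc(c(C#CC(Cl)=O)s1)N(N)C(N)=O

Heavy atoms from the SMILES: 11 C, 1 Cl, 3 N, 4 O, 1 S.
Implicit hydrogens by atom environment:
  5 × C: no H
  3 × C (aromatic): no H
  3 × O: no H
  2 × C: 2 H each → 4
  2 × N: 2 H each → 4
  1 × C (aromatic): 1 H
  1 × Cl: no H
  1 × N: no H
  1 × O: 1 H
  1 × S (aromatic): no H
  Total hydrogens = 10.
Molecular formula: C11H10ClN3O4S

C11H10ClN3O4S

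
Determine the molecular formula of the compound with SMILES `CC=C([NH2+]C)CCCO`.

C7H16NO+

Heavy atoms from the SMILES: 7 C, 1 N, 1 O.
Implicit hydrogens by atom environment:
  3 × C: 2 H each → 6
  2 × C: 3 H each → 6
  1 × C: 1 H
  1 × C: no H
  1 × N (charge +1): 2 H
  1 × O: 1 H
  Total hydrogens = 16.
Net charge +1.
Molecular formula: C7H16NO+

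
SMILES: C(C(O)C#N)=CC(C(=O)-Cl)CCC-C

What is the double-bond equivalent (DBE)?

4

Molecular formula from the SMILES: C10H14ClNO2.
DoU = (2C + 2 + N − H − X)/2 = (2·10 + 2 + 1 − 14 − 1)/2 = 8/2 = 4.
(Structurally: 0 ring(s) + 4 π bond(s) = 4.)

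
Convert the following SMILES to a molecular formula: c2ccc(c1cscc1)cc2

Heavy atoms from the SMILES: 10 C, 1 S.
Implicit hydrogens by atom environment:
  8 × C (aromatic): 1 H each → 8
  2 × C (aromatic): no H
  1 × S (aromatic): no H
  Total hydrogens = 8.
Molecular formula: C10H8S

C10H8S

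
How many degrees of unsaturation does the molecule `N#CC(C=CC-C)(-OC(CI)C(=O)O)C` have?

4

Molecular formula from the SMILES: C10H14INO3.
DoU = (2C + 2 + N − H − X)/2 = (2·10 + 2 + 1 − 14 − 1)/2 = 8/2 = 4.
(Structurally: 0 ring(s) + 4 π bond(s) = 4.)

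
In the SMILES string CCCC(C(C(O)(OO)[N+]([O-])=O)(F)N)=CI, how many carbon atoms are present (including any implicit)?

7

The symbol for carbon appears 7 times in the SMILES.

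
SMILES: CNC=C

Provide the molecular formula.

C3H7N

Heavy atoms from the SMILES: 3 C, 1 N.
Implicit hydrogens by atom environment:
  1 × C: 3 H
  1 × C: 2 H
  1 × C: 1 H
  1 × N: 1 H
  Total hydrogens = 7.
Molecular formula: C3H7N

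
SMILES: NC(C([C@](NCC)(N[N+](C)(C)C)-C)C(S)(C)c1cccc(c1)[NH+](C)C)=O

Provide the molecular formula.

[C19H37N5OS]2+

Heavy atoms from the SMILES: 19 C, 5 N, 1 O, 1 S.
Implicit hydrogens by atom environment:
  8 × C: 3 H each → 24
  4 × C (aromatic): 1 H each → 4
  3 × C: no H
  2 × C (aromatic): no H
  2 × N: 1 H each → 2
  1 × C: 2 H
  1 × C: 1 H
  1 × N: 2 H
  1 × N (charge +1): 1 H
  1 × N (charge +1): no H
  1 × O: no H
  1 × S: 1 H
  Total hydrogens = 37.
Net charge +2.
Molecular formula: [C19H37N5OS]2+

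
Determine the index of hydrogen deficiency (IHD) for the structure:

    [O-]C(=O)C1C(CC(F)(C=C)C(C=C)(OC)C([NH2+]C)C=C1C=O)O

6

Molecular formula from the SMILES: C16H22FNO5.
DoU = (2C + 2 + N − H − X)/2 = (2·16 + 2 + 1 − 22 − 1)/2 = 12/2 = 6.
(Structurally: 1 ring(s) + 5 π bond(s) = 6.)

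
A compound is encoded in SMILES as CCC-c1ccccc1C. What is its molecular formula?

Heavy atoms from the SMILES: 10 C.
Implicit hydrogens by atom environment:
  4 × C (aromatic): 1 H each → 4
  2 × C: 3 H each → 6
  2 × C: 2 H each → 4
  2 × C (aromatic): no H
  Total hydrogens = 14.
Molecular formula: C10H14

C10H14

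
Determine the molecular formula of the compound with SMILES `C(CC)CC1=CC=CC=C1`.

Heavy atoms from the SMILES: 10 C.
Implicit hydrogens by atom environment:
  5 × C (aromatic): 1 H each → 5
  3 × C: 2 H each → 6
  1 × C: 3 H
  1 × C (aromatic): no H
  Total hydrogens = 14.
Molecular formula: C10H14

C10H14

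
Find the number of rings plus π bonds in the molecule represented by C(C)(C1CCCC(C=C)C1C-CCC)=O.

3

Molecular formula from the SMILES: C14H24O.
DoU = (2C + 2 + N − H − X)/2 = (2·14 + 2 + 0 − 24 − 0)/2 = 6/2 = 3.
(Structurally: 1 ring(s) + 2 π bond(s) = 3.)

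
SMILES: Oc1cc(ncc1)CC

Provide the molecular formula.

C7H9NO

Heavy atoms from the SMILES: 7 C, 1 N, 1 O.
Implicit hydrogens by atom environment:
  3 × C (aromatic): 1 H each → 3
  2 × C (aromatic): no H
  1 × C: 3 H
  1 × C: 2 H
  1 × N (aromatic): no H
  1 × O: 1 H
  Total hydrogens = 9.
Molecular formula: C7H9NO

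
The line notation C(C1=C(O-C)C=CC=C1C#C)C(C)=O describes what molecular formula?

Heavy atoms from the SMILES: 12 C, 2 O.
Implicit hydrogens by atom environment:
  3 × C (aromatic): 1 H each → 3
  3 × C (aromatic): no H
  2 × C: 3 H each → 6
  2 × C: no H
  2 × O: no H
  1 × C: 2 H
  1 × C: 1 H
  Total hydrogens = 12.
Molecular formula: C12H12O2

C12H12O2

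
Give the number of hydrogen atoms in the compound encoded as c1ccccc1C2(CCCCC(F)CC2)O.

19

Hydrogens are implicit in SMILES; fill each atom to its normal valence:
  6 × C: 2 H each → 12
  5 × C (aromatic): 1 H each → 5
  1 × C: 1 H
  1 × C: no H
  1 × C (aromatic): no H
  1 × F: no H
  1 × O: 1 H
  Total hydrogens = 19.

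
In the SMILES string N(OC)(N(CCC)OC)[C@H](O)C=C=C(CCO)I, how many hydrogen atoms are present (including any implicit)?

Hydrogens are implicit in SMILES; fill each atom to its normal valence:
  4 × C: 2 H each → 8
  3 × C: 3 H each → 9
  2 × C: 1 H each → 2
  2 × C: no H
  2 × N: no H
  2 × O: 1 H each → 2
  2 × O: no H
  1 × I: no H
  Total hydrogens = 21.

21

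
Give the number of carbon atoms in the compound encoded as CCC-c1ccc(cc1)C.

The symbol for carbon appears 10 times in the SMILES. Lowercase c denotes aromatic carbon and counts toward C.

10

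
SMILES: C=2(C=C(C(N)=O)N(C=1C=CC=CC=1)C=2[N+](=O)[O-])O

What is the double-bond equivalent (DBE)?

Molecular formula from the SMILES: C11H9N3O4.
DoU = (2C + 2 + N − H − X)/2 = (2·11 + 2 + 3 − 9 − 0)/2 = 18/2 = 9.
(Structurally: 2 ring(s) + 7 π bond(s) = 9.)

9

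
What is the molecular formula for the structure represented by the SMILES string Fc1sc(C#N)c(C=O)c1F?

Heavy atoms from the SMILES: 6 C, 2 F, 1 N, 1 O, 1 S.
Implicit hydrogens by atom environment:
  4 × C (aromatic): no H
  2 × F: no H
  1 × C: 1 H
  1 × C: no H
  1 × N: no H
  1 × O: no H
  1 × S (aromatic): no H
  Total hydrogens = 1.
Molecular formula: C6HF2NOS

C6HF2NOS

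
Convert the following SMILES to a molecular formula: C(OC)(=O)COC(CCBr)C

C7H13BrO3

Heavy atoms from the SMILES: 1 Br, 7 C, 3 O.
Implicit hydrogens by atom environment:
  3 × C: 2 H each → 6
  3 × O: no H
  2 × C: 3 H each → 6
  1 × Br: no H
  1 × C: 1 H
  1 × C: no H
  Total hydrogens = 13.
Molecular formula: C7H13BrO3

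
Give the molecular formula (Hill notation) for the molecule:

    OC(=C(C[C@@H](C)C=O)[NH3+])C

C7H14NO2+

Heavy atoms from the SMILES: 7 C, 1 N, 2 O.
Implicit hydrogens by atom environment:
  2 × C: 3 H each → 6
  2 × C: 1 H each → 2
  2 × C: no H
  1 × C: 2 H
  1 × N (charge +1): 3 H
  1 × O: 1 H
  1 × O: no H
  Total hydrogens = 14.
Net charge +1.
Molecular formula: C7H14NO2+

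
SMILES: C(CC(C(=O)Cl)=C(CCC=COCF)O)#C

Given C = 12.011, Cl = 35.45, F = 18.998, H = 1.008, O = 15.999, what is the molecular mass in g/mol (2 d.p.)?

Molecular formula: C11H12ClFO3.
M = 11×12.011 + 1×35.45 + 1×18.998 + 12×1.008 + 3×15.999 = 246.66 g/mol.

246.66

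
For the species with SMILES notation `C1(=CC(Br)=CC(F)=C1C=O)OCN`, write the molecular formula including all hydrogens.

C8H7BrFNO2

Heavy atoms from the SMILES: 1 Br, 8 C, 1 F, 1 N, 2 O.
Implicit hydrogens by atom environment:
  4 × C (aromatic): no H
  2 × C (aromatic): 1 H each → 2
  2 × O: no H
  1 × Br: no H
  1 × C: 2 H
  1 × C: 1 H
  1 × F: no H
  1 × N: 2 H
  Total hydrogens = 7.
Molecular formula: C8H7BrFNO2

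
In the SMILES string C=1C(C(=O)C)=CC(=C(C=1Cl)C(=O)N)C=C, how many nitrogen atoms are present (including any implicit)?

The symbol for nitrogen appears 1 time in the SMILES.

1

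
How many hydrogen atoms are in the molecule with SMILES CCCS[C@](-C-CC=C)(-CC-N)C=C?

23

Hydrogens are implicit in SMILES; fill each atom to its normal valence:
  8 × C: 2 H each → 16
  2 × C: 1 H each → 2
  1 × C: 3 H
  1 × C: no H
  1 × N: 2 H
  1 × S: no H
  Total hydrogens = 23.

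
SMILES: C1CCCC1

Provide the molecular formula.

Heavy atoms from the SMILES: 5 C.
Implicit hydrogens by atom environment:
  5 × C: 2 H each → 10
  Total hydrogens = 10.
Molecular formula: C5H10

C5H10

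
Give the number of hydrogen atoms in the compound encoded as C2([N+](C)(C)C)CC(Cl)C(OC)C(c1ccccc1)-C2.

Hydrogens are implicit in SMILES; fill each atom to its normal valence:
  5 × C (aromatic): 1 H each → 5
  4 × C: 3 H each → 12
  4 × C: 1 H each → 4
  2 × C: 2 H each → 4
  1 × C (aromatic): no H
  1 × Cl: no H
  1 × N (charge +1): no H
  1 × O: no H
  Total hydrogens = 25.

25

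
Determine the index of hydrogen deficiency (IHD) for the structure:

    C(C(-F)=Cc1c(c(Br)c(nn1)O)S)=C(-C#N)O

Molecular formula from the SMILES: C9H5BrFN3O2S.
DoU = (2C + 2 + N − H − X)/2 = (2·9 + 2 + 3 − 5 − 2)/2 = 16/2 = 8.
(Structurally: 1 ring(s) + 7 π bond(s) = 8.)

8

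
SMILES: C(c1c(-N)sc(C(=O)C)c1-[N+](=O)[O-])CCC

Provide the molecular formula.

Heavy atoms from the SMILES: 10 C, 2 N, 3 O, 1 S.
Implicit hydrogens by atom environment:
  4 × C (aromatic): no H
  3 × C: 2 H each → 6
  2 × C: 3 H each → 6
  2 × O: no H
  1 × C: no H
  1 × N: 2 H
  1 × N (charge +1): no H
  1 × O (charge -1): no H
  1 × S (aromatic): no H
  Total hydrogens = 14.
Molecular formula: C10H14N2O3S

C10H14N2O3S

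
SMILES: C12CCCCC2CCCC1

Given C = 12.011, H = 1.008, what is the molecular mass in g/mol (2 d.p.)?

Molecular formula: C10H18.
M = 10×12.011 + 18×1.008 = 138.25 g/mol.

138.25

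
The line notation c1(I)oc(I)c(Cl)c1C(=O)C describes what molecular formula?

C6H3ClI2O2

Heavy atoms from the SMILES: 6 C, 1 Cl, 2 I, 2 O.
Implicit hydrogens by atom environment:
  4 × C (aromatic): no H
  2 × I: no H
  1 × C: 3 H
  1 × C: no H
  1 × Cl: no H
  1 × O (aromatic): no H
  1 × O: no H
  Total hydrogens = 3.
Molecular formula: C6H3ClI2O2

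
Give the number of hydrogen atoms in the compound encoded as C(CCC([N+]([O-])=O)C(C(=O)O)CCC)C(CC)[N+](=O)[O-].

Hydrogens are implicit in SMILES; fill each atom to its normal valence:
  6 × C: 2 H each → 12
  3 × C: 1 H each → 3
  3 × O: no H
  2 × C: 3 H each → 6
  2 × N (charge +1): no H
  2 × O (charge -1): no H
  1 × C: no H
  1 × O: 1 H
  Total hydrogens = 22.

22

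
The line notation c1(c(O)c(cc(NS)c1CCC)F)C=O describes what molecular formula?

Heavy atoms from the SMILES: 10 C, 1 F, 1 N, 2 O, 1 S.
Implicit hydrogens by atom environment:
  5 × C (aromatic): no H
  2 × C: 2 H each → 4
  1 × C: 3 H
  1 × C (aromatic): 1 H
  1 × C: 1 H
  1 × F: no H
  1 × N: 1 H
  1 × O: 1 H
  1 × O: no H
  1 × S: 1 H
  Total hydrogens = 12.
Molecular formula: C10H12FNO2S

C10H12FNO2S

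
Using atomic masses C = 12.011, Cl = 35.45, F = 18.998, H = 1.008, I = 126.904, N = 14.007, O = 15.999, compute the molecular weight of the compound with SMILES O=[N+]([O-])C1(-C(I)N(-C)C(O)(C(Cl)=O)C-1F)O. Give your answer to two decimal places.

Molecular formula: C6H7ClFIN2O5.
M = 6×12.011 + 1×35.45 + 1×18.998 + 7×1.008 + 1×126.904 + 2×14.007 + 5×15.999 = 368.48 g/mol.

368.48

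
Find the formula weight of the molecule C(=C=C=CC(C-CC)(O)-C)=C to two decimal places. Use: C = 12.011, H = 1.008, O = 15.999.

Molecular formula: C10H14O.
M = 10×12.011 + 14×1.008 + 1×15.999 = 150.22 g/mol.

150.22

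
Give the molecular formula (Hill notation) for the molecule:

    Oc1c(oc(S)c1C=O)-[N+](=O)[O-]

Heavy atoms from the SMILES: 5 C, 1 N, 5 O, 1 S.
Implicit hydrogens by atom environment:
  4 × C (aromatic): no H
  2 × O: no H
  1 × C: 1 H
  1 × N (charge +1): no H
  1 × O: 1 H
  1 × O (aromatic): no H
  1 × O (charge -1): no H
  1 × S: 1 H
  Total hydrogens = 3.
Molecular formula: C5H3NO5S

C5H3NO5S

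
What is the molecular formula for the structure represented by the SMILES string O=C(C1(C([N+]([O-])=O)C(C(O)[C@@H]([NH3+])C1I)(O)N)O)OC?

C8H15IN3O7+

Heavy atoms from the SMILES: 8 C, 1 I, 3 N, 7 O.
Implicit hydrogens by atom environment:
  4 × C: 1 H each → 4
  3 × C: no H
  3 × O: 1 H each → 3
  3 × O: no H
  1 × C: 3 H
  1 × I: no H
  1 × N (charge +1): 3 H
  1 × N: 2 H
  1 × N (charge +1): no H
  1 × O (charge -1): no H
  Total hydrogens = 15.
Net charge +1.
Molecular formula: C8H15IN3O7+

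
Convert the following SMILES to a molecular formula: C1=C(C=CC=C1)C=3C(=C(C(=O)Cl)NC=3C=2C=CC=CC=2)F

C17H11ClFNO

Heavy atoms from the SMILES: 17 C, 1 Cl, 1 F, 1 N, 1 O.
Implicit hydrogens by atom environment:
  10 × C (aromatic): 1 H each → 10
  6 × C (aromatic): no H
  1 × C: no H
  1 × Cl: no H
  1 × F: no H
  1 × N (aromatic): 1 H
  1 × O: no H
  Total hydrogens = 11.
Molecular formula: C17H11ClFNO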